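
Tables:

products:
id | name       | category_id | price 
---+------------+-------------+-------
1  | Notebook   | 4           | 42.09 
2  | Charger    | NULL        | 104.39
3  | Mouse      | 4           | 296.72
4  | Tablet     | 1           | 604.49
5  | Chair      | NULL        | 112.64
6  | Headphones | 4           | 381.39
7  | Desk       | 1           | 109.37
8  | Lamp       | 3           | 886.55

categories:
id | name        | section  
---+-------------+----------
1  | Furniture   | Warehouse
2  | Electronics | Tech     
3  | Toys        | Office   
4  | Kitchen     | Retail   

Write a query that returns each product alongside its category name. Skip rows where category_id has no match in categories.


INNER JOIN keeps only products rows whose category_id matches an id in categories. Walk through each product:
  - product 1 (Notebook): category_id=4 -> matches Kitchen
  - product 2 (Charger): category_id=NULL, no match -> dropped
  - product 3 (Mouse): category_id=4 -> matches Kitchen
  - product 4 (Tablet): category_id=1 -> matches Furniture
  - product 5 (Chair): category_id=NULL, no match -> dropped
  - product 6 (Headphones): category_id=4 -> matches Kitchen
  - product 7 (Desk): category_id=1 -> matches Furniture
  - product 8 (Lamp): category_id=3 -> matches Toys
So 2 of 8 rows are dropped.

SQL:
SELECT a.name, b.name AS category
FROM products a
INNER JOIN categories b ON a.category_id = b.id

Result:
name       | category 
-----------+----------
Notebook   | Kitchen  
Mouse      | Kitchen  
Tablet     | Furniture
Headphones | Kitchen  
Desk       | Furniture
Lamp       | Toys     


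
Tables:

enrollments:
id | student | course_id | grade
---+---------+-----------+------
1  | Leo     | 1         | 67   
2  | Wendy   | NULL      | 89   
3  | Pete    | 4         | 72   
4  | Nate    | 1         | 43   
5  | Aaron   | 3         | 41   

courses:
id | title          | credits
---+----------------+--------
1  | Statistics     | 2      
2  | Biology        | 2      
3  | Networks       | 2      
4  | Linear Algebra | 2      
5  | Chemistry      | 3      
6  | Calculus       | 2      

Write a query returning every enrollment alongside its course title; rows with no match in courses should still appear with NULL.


LEFT JOIN keeps every row from enrollments (the left table); where course_id has no match in courses, the course columns become NULL. Walk through each enrollment:
  - enrollment 1 (Leo): course_id=1 -> matches Statistics
  - enrollment 2 (Wendy): course_id=NULL, no match -> kept with NULL
  - enrollment 3 (Pete): course_id=4 -> matches Linear Algebra
  - enrollment 4 (Nate): course_id=1 -> matches Statistics
  - enrollment 5 (Aaron): course_id=3 -> matches Networks
All 5 rows appear; 1 has NULL course.

SQL:
SELECT a.student, b.title AS course
FROM enrollments a
LEFT JOIN courses b ON a.course_id = b.id

Result:
student | course        
--------+---------------
Leo     | Statistics    
Wendy   | NULL          
Pete    | Linear Algebra
Nate    | Statistics    
Aaron   | Networks      


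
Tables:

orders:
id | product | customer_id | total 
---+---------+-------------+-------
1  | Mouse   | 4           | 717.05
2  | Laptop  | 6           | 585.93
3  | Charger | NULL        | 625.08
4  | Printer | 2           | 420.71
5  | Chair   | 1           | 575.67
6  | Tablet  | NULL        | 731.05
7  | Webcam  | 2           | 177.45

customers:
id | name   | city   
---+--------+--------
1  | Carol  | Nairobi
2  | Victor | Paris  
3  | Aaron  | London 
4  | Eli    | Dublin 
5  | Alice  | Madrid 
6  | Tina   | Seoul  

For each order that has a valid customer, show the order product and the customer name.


INNER JOIN keeps only orders rows whose customer_id matches an id in customers. Walk through each order:
  - order 1 (Mouse): customer_id=4 -> matches Eli
  - order 2 (Laptop): customer_id=6 -> matches Tina
  - order 3 (Charger): customer_id=NULL, no match -> dropped
  - order 4 (Printer): customer_id=2 -> matches Victor
  - order 5 (Chair): customer_id=1 -> matches Carol
  - order 6 (Tablet): customer_id=NULL, no match -> dropped
  - order 7 (Webcam): customer_id=2 -> matches Victor
So 2 of 7 rows are dropped.

SQL:
SELECT a.product, b.name AS customer
FROM orders a
INNER JOIN customers b ON a.customer_id = b.id

Result:
product | customer
--------+---------
Mouse   | Eli     
Laptop  | Tina    
Printer | Victor  
Chair   | Carol   
Webcam  | Victor  


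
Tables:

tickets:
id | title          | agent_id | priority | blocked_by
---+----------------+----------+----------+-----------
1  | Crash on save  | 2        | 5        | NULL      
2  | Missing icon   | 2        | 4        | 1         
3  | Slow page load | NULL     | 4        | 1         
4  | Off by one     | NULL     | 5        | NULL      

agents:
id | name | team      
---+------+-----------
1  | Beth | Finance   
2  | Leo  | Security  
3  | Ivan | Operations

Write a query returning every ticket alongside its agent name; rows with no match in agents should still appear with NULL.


LEFT JOIN keeps every row from tickets (the left table); where agent_id has no match in agents, the agent columns become NULL. Walk through each ticket:
  - ticket 1 (Crash on save): agent_id=2 -> matches Leo
  - ticket 2 (Missing icon): agent_id=2 -> matches Leo
  - ticket 3 (Slow page load): agent_id=NULL, no match -> kept with NULL
  - ticket 4 (Off by one): agent_id=NULL, no match -> kept with NULL
All 4 rows appear; 2 have NULL agent.

SQL:
SELECT a.title, b.name AS agent
FROM tickets a
LEFT JOIN agents b ON a.agent_id = b.id

Result:
title          | agent
---------------+------
Crash on save  | Leo  
Missing icon   | Leo  
Slow page load | NULL 
Off by one     | NULL 


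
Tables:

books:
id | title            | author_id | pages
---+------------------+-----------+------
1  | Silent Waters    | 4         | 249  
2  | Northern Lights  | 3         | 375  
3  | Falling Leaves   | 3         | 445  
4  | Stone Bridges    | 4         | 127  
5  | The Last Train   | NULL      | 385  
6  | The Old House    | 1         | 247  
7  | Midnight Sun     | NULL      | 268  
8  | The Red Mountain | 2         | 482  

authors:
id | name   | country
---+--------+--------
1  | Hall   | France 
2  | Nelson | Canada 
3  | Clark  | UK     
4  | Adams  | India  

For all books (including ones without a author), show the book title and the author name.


LEFT JOIN keeps every row from books (the left table); where author_id has no match in authors, the author columns become NULL. Walk through each book:
  - book 1 (Silent Waters): author_id=4 -> matches Adams
  - book 2 (Northern Lights): author_id=3 -> matches Clark
  - book 3 (Falling Leaves): author_id=3 -> matches Clark
  - book 4 (Stone Bridges): author_id=4 -> matches Adams
  - book 5 (The Last Train): author_id=NULL, no match -> kept with NULL
  - book 6 (The Old House): author_id=1 -> matches Hall
  - book 7 (Midnight Sun): author_id=NULL, no match -> kept with NULL
  - book 8 (The Red Mountain): author_id=2 -> matches Nelson
All 8 rows appear; 2 have NULL author.

SQL:
SELECT a.title, b.name AS author
FROM books a
LEFT JOIN authors b ON a.author_id = b.id

Result:
title            | author
-----------------+-------
Silent Waters    | Adams 
Northern Lights  | Clark 
Falling Leaves   | Clark 
Stone Bridges    | Adams 
The Last Train   | NULL  
The Old House    | Hall  
Midnight Sun     | NULL  
The Red Mountain | Nelson


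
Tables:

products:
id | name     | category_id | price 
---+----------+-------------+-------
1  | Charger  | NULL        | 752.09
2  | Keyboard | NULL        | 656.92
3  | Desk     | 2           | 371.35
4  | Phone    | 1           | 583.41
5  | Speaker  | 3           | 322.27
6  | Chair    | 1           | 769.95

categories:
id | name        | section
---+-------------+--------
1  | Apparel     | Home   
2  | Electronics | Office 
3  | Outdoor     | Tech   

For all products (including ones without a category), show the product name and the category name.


LEFT JOIN keeps every row from products (the left table); where category_id has no match in categories, the category columns become NULL. Walk through each product:
  - product 1 (Charger): category_id=NULL, no match -> kept with NULL
  - product 2 (Keyboard): category_id=NULL, no match -> kept with NULL
  - product 3 (Desk): category_id=2 -> matches Electronics
  - product 4 (Phone): category_id=1 -> matches Apparel
  - product 5 (Speaker): category_id=3 -> matches Outdoor
  - product 6 (Chair): category_id=1 -> matches Apparel
All 6 rows appear; 2 have NULL category.

SQL:
SELECT a.name, b.name AS category
FROM products a
LEFT JOIN categories b ON a.category_id = b.id

Result:
name     | category   
---------+------------
Charger  | NULL       
Keyboard | NULL       
Desk     | Electronics
Phone    | Apparel    
Speaker  | Outdoor    
Chair    | Apparel    


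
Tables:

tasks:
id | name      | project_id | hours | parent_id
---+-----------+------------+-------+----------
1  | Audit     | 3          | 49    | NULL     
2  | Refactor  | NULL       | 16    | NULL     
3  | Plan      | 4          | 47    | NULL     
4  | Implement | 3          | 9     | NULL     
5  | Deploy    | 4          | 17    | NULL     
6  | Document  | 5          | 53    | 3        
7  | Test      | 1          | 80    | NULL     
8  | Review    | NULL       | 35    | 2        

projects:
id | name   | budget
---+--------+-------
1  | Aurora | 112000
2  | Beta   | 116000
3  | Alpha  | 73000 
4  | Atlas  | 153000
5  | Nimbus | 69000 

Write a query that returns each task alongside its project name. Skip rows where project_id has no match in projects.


INNER JOIN keeps only tasks rows whose project_id matches an id in projects. Walk through each task:
  - task 1 (Audit): project_id=3 -> matches Alpha
  - task 2 (Refactor): project_id=NULL, no match -> dropped
  - task 3 (Plan): project_id=4 -> matches Atlas
  - task 4 (Implement): project_id=3 -> matches Alpha
  - task 5 (Deploy): project_id=4 -> matches Atlas
  - task 6 (Document): project_id=5 -> matches Nimbus
  - task 7 (Test): project_id=1 -> matches Aurora
  - task 8 (Review): project_id=NULL, no match -> dropped
So 2 of 8 rows are dropped.

SQL:
SELECT a.name, b.name AS project
FROM tasks a
INNER JOIN projects b ON a.project_id = b.id

Result:
name      | project
----------+--------
Audit     | Alpha  
Plan      | Atlas  
Implement | Alpha  
Deploy    | Atlas  
Document  | Nimbus 
Test      | Aurora 


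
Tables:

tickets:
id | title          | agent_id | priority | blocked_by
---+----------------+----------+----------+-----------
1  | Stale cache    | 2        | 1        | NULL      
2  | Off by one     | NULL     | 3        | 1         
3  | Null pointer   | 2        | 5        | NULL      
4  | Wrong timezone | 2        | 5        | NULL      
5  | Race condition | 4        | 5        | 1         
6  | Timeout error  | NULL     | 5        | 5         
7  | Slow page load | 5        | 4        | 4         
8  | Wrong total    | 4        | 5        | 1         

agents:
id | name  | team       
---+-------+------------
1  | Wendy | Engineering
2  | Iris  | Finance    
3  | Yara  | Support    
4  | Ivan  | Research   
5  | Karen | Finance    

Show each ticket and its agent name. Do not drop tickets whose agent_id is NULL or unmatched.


LEFT JOIN keeps every row from tickets (the left table); where agent_id has no match in agents, the agent columns become NULL. Walk through each ticket:
  - ticket 1 (Stale cache): agent_id=2 -> matches Iris
  - ticket 2 (Off by one): agent_id=NULL, no match -> kept with NULL
  - ticket 3 (Null pointer): agent_id=2 -> matches Iris
  - ticket 4 (Wrong timezone): agent_id=2 -> matches Iris
  - ticket 5 (Race condition): agent_id=4 -> matches Ivan
  - ticket 6 (Timeout error): agent_id=NULL, no match -> kept with NULL
  - ticket 7 (Slow page load): agent_id=5 -> matches Karen
  - ticket 8 (Wrong total): agent_id=4 -> matches Ivan
All 8 rows appear; 2 have NULL agent.

SQL:
SELECT a.title, b.name AS agent
FROM tickets a
LEFT JOIN agents b ON a.agent_id = b.id

Result:
title          | agent
---------------+------
Stale cache    | Iris 
Off by one     | NULL 
Null pointer   | Iris 
Wrong timezone | Iris 
Race condition | Ivan 
Timeout error  | NULL 
Slow page load | Karen
Wrong total    | Ivan 


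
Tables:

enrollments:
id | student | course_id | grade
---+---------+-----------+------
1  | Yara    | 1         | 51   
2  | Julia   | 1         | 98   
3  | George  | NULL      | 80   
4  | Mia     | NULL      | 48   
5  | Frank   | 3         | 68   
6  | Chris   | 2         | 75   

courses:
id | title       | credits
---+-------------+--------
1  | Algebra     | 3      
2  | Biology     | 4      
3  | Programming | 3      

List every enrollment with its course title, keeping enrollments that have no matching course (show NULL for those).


LEFT JOIN keeps every row from enrollments (the left table); where course_id has no match in courses, the course columns become NULL. Walk through each enrollment:
  - enrollment 1 (Yara): course_id=1 -> matches Algebra
  - enrollment 2 (Julia): course_id=1 -> matches Algebra
  - enrollment 3 (George): course_id=NULL, no match -> kept with NULL
  - enrollment 4 (Mia): course_id=NULL, no match -> kept with NULL
  - enrollment 5 (Frank): course_id=3 -> matches Programming
  - enrollment 6 (Chris): course_id=2 -> matches Biology
All 6 rows appear; 2 have NULL course.

SQL:
SELECT a.student, b.title AS course
FROM enrollments a
LEFT JOIN courses b ON a.course_id = b.id

Result:
student | course     
--------+------------
Yara    | Algebra    
Julia   | Algebra    
George  | NULL       
Mia     | NULL       
Frank   | Programming
Chris   | Biology    


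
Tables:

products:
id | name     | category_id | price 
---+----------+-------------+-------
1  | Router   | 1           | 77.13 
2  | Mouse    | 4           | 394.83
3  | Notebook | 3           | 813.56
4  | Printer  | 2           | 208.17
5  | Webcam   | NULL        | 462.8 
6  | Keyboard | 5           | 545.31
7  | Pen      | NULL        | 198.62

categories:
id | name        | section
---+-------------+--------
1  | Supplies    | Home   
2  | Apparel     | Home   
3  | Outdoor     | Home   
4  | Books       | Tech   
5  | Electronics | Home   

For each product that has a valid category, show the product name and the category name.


INNER JOIN keeps only products rows whose category_id matches an id in categories. Walk through each product:
  - product 1 (Router): category_id=1 -> matches Supplies
  - product 2 (Mouse): category_id=4 -> matches Books
  - product 3 (Notebook): category_id=3 -> matches Outdoor
  - product 4 (Printer): category_id=2 -> matches Apparel
  - product 5 (Webcam): category_id=NULL, no match -> dropped
  - product 6 (Keyboard): category_id=5 -> matches Electronics
  - product 7 (Pen): category_id=NULL, no match -> dropped
So 2 of 7 rows are dropped.

SQL:
SELECT a.name, b.name AS category
FROM products a
INNER JOIN categories b ON a.category_id = b.id

Result:
name     | category   
---------+------------
Router   | Supplies   
Mouse    | Books      
Notebook | Outdoor    
Printer  | Apparel    
Keyboard | Electronics


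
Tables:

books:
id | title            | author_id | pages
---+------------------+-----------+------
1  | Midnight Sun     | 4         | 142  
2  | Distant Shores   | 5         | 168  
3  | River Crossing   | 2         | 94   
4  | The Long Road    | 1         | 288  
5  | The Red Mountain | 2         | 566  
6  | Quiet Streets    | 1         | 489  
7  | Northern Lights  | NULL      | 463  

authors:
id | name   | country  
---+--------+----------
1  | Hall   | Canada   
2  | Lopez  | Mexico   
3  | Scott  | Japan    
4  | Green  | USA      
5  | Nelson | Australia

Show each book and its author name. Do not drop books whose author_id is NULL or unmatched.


LEFT JOIN keeps every row from books (the left table); where author_id has no match in authors, the author columns become NULL. Walk through each book:
  - book 1 (Midnight Sun): author_id=4 -> matches Green
  - book 2 (Distant Shores): author_id=5 -> matches Nelson
  - book 3 (River Crossing): author_id=2 -> matches Lopez
  - book 4 (The Long Road): author_id=1 -> matches Hall
  - book 5 (The Red Mountain): author_id=2 -> matches Lopez
  - book 6 (Quiet Streets): author_id=1 -> matches Hall
  - book 7 (Northern Lights): author_id=NULL, no match -> kept with NULL
All 7 rows appear; 1 has NULL author.

SQL:
SELECT a.title, b.name AS author
FROM books a
LEFT JOIN authors b ON a.author_id = b.id

Result:
title            | author
-----------------+-------
Midnight Sun     | Green 
Distant Shores   | Nelson
River Crossing   | Lopez 
The Long Road    | Hall  
The Red Mountain | Lopez 
Quiet Streets    | Hall  
Northern Lights  | NULL  


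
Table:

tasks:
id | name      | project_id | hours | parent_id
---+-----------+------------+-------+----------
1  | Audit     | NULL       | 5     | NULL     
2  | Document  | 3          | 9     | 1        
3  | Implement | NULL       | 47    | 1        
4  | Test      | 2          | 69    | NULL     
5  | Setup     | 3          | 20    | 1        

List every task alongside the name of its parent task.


This is a self-join: tasks is joined to a second copy of itself, matching each row's parent_id to another row's id. Use LEFT JOIN so rows with parent_id=NULL are kept.
  - task 1 (Audit): parent_id=NULL -> NULL
  - task 2 (Document): parent_id=1 -> Audit
  - task 3 (Implement): parent_id=1 -> Audit
  - task 4 (Test): parent_id=NULL -> NULL
  - task 5 (Setup): parent_id=1 -> Audit

SQL:
SELECT a.name AS item, b.name AS parent
FROM tasks a
LEFT JOIN tasks b ON a.parent_id = b.id

Result:
item      | parent
----------+-------
Audit     | NULL  
Document  | Audit 
Implement | Audit 
Test      | NULL  
Setup     | Audit 


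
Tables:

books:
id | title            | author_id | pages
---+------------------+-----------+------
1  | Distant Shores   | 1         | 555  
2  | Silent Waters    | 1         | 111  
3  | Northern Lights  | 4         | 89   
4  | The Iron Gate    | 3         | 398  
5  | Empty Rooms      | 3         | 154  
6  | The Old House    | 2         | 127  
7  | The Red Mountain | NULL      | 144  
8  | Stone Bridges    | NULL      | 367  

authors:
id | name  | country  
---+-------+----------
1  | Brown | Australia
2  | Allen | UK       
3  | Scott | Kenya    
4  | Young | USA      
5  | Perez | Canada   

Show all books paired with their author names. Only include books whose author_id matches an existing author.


INNER JOIN keeps only books rows whose author_id matches an id in authors. Walk through each book:
  - book 1 (Distant Shores): author_id=1 -> matches Brown
  - book 2 (Silent Waters): author_id=1 -> matches Brown
  - book 3 (Northern Lights): author_id=4 -> matches Young
  - book 4 (The Iron Gate): author_id=3 -> matches Scott
  - book 5 (Empty Rooms): author_id=3 -> matches Scott
  - book 6 (The Old House): author_id=2 -> matches Allen
  - book 7 (The Red Mountain): author_id=NULL, no match -> dropped
  - book 8 (Stone Bridges): author_id=NULL, no match -> dropped
So 2 of 8 rows are dropped.

SQL:
SELECT a.title, b.name AS author
FROM books a
INNER JOIN authors b ON a.author_id = b.id

Result:
title           | author
----------------+-------
Distant Shores  | Brown 
Silent Waters   | Brown 
Northern Lights | Young 
The Iron Gate   | Scott 
Empty Rooms     | Scott 
The Old House   | Allen 


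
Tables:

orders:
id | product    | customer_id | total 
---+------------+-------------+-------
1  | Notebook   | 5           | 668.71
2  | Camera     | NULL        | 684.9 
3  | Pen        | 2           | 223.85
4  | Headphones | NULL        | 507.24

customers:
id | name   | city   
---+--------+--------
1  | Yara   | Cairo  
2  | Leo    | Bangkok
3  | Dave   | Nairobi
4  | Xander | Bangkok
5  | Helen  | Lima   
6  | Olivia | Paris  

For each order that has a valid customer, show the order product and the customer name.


INNER JOIN keeps only orders rows whose customer_id matches an id in customers. Walk through each order:
  - order 1 (Notebook): customer_id=5 -> matches Helen
  - order 2 (Camera): customer_id=NULL, no match -> dropped
  - order 3 (Pen): customer_id=2 -> matches Leo
  - order 4 (Headphones): customer_id=NULL, no match -> dropped
So 2 of 4 rows are dropped.

SQL:
SELECT a.product, b.name AS customer
FROM orders a
INNER JOIN customers b ON a.customer_id = b.id

Result:
product  | customer
---------+---------
Notebook | Helen   
Pen      | Leo     


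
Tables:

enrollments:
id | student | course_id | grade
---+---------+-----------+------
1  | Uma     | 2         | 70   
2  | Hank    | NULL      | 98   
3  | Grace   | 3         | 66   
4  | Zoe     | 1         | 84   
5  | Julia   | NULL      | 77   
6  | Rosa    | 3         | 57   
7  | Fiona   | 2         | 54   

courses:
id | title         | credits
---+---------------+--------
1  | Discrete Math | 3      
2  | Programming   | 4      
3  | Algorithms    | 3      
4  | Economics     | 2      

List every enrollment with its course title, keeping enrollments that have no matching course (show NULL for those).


LEFT JOIN keeps every row from enrollments (the left table); where course_id has no match in courses, the course columns become NULL. Walk through each enrollment:
  - enrollment 1 (Uma): course_id=2 -> matches Programming
  - enrollment 2 (Hank): course_id=NULL, no match -> kept with NULL
  - enrollment 3 (Grace): course_id=3 -> matches Algorithms
  - enrollment 4 (Zoe): course_id=1 -> matches Discrete Math
  - enrollment 5 (Julia): course_id=NULL, no match -> kept with NULL
  - enrollment 6 (Rosa): course_id=3 -> matches Algorithms
  - enrollment 7 (Fiona): course_id=2 -> matches Programming
All 7 rows appear; 2 have NULL course.

SQL:
SELECT a.student, b.title AS course
FROM enrollments a
LEFT JOIN courses b ON a.course_id = b.id

Result:
student | course       
--------+--------------
Uma     | Programming  
Hank    | NULL         
Grace   | Algorithms   
Zoe     | Discrete Math
Julia   | NULL         
Rosa    | Algorithms   
Fiona   | Programming  


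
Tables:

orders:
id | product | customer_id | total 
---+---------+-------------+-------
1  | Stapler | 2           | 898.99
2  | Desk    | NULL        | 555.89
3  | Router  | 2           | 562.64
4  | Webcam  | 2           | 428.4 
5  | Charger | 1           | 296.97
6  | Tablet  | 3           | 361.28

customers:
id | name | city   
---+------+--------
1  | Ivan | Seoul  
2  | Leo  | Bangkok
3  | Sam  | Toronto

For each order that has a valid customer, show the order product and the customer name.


INNER JOIN keeps only orders rows whose customer_id matches an id in customers. Walk through each order:
  - order 1 (Stapler): customer_id=2 -> matches Leo
  - order 2 (Desk): customer_id=NULL, no match -> dropped
  - order 3 (Router): customer_id=2 -> matches Leo
  - order 4 (Webcam): customer_id=2 -> matches Leo
  - order 5 (Charger): customer_id=1 -> matches Ivan
  - order 6 (Tablet): customer_id=3 -> matches Sam
So 1 of 6 rows is dropped.

SQL:
SELECT a.product, b.name AS customer
FROM orders a
INNER JOIN customers b ON a.customer_id = b.id

Result:
product | customer
--------+---------
Stapler | Leo     
Router  | Leo     
Webcam  | Leo     
Charger | Ivan    
Tablet  | Sam     


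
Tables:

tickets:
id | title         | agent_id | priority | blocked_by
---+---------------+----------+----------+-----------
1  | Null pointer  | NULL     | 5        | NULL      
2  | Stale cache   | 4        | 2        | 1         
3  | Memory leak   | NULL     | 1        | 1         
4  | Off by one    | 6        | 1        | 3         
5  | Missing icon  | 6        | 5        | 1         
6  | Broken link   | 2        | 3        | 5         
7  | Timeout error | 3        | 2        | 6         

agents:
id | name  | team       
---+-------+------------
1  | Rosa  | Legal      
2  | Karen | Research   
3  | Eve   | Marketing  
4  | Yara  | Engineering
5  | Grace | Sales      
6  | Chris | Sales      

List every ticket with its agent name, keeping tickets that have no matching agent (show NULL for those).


LEFT JOIN keeps every row from tickets (the left table); where agent_id has no match in agents, the agent columns become NULL. Walk through each ticket:
  - ticket 1 (Null pointer): agent_id=NULL, no match -> kept with NULL
  - ticket 2 (Stale cache): agent_id=4 -> matches Yara
  - ticket 3 (Memory leak): agent_id=NULL, no match -> kept with NULL
  - ticket 4 (Off by one): agent_id=6 -> matches Chris
  - ticket 5 (Missing icon): agent_id=6 -> matches Chris
  - ticket 6 (Broken link): agent_id=2 -> matches Karen
  - ticket 7 (Timeout error): agent_id=3 -> matches Eve
All 7 rows appear; 2 have NULL agent.

SQL:
SELECT a.title, b.name AS agent
FROM tickets a
LEFT JOIN agents b ON a.agent_id = b.id

Result:
title         | agent
--------------+------
Null pointer  | NULL 
Stale cache   | Yara 
Memory leak   | NULL 
Off by one    | Chris
Missing icon  | Chris
Broken link   | Karen
Timeout error | Eve  


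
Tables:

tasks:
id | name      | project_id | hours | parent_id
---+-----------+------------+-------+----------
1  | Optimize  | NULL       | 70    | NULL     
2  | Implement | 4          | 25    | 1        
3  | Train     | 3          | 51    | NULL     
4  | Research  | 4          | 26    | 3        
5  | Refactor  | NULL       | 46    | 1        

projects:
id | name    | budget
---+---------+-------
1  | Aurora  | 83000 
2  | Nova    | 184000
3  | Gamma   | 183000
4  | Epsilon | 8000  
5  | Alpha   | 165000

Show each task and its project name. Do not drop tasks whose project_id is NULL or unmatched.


LEFT JOIN keeps every row from tasks (the left table); where project_id has no match in projects, the project columns become NULL. Walk through each task:
  - task 1 (Optimize): project_id=NULL, no match -> kept with NULL
  - task 2 (Implement): project_id=4 -> matches Epsilon
  - task 3 (Train): project_id=3 -> matches Gamma
  - task 4 (Research): project_id=4 -> matches Epsilon
  - task 5 (Refactor): project_id=NULL, no match -> kept with NULL
All 5 rows appear; 2 have NULL project.

SQL:
SELECT a.name, b.name AS project
FROM tasks a
LEFT JOIN projects b ON a.project_id = b.id

Result:
name      | project
----------+--------
Optimize  | NULL   
Implement | Epsilon
Train     | Gamma  
Research  | Epsilon
Refactor  | NULL   


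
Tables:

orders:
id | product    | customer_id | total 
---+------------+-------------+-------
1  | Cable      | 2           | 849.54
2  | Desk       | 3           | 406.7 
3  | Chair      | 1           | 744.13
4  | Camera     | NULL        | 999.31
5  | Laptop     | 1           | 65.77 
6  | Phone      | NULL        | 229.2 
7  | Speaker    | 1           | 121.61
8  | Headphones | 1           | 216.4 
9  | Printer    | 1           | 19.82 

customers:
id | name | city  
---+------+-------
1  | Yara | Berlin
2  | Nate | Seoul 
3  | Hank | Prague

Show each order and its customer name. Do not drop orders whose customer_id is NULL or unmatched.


LEFT JOIN keeps every row from orders (the left table); where customer_id has no match in customers, the customer columns become NULL. Walk through each order:
  - order 1 (Cable): customer_id=2 -> matches Nate
  - order 2 (Desk): customer_id=3 -> matches Hank
  - order 3 (Chair): customer_id=1 -> matches Yara
  - order 4 (Camera): customer_id=NULL, no match -> kept with NULL
  - order 5 (Laptop): customer_id=1 -> matches Yara
  - order 6 (Phone): customer_id=NULL, no match -> kept with NULL
  - order 7 (Speaker): customer_id=1 -> matches Yara
  - order 8 (Headphones): customer_id=1 -> matches Yara
  - order 9 (Printer): customer_id=1 -> matches Yara
All 9 rows appear; 2 have NULL customer.

SQL:
SELECT a.product, b.name AS customer
FROM orders a
LEFT JOIN customers b ON a.customer_id = b.id

Result:
product    | customer
-----------+---------
Cable      | Nate    
Desk       | Hank    
Chair      | Yara    
Camera     | NULL    
Laptop     | Yara    
Phone      | NULL    
Speaker    | Yara    
Headphones | Yara    
Printer    | Yara    


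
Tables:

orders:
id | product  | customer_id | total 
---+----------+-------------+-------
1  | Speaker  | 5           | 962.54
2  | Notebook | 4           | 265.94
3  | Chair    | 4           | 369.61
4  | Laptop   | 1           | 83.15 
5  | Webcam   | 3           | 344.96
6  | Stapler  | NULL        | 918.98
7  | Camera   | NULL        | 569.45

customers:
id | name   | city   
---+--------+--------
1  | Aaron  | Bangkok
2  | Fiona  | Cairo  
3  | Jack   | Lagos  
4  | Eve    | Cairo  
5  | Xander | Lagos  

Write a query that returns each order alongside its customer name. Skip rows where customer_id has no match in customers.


INNER JOIN keeps only orders rows whose customer_id matches an id in customers. Walk through each order:
  - order 1 (Speaker): customer_id=5 -> matches Xander
  - order 2 (Notebook): customer_id=4 -> matches Eve
  - order 3 (Chair): customer_id=4 -> matches Eve
  - order 4 (Laptop): customer_id=1 -> matches Aaron
  - order 5 (Webcam): customer_id=3 -> matches Jack
  - order 6 (Stapler): customer_id=NULL, no match -> dropped
  - order 7 (Camera): customer_id=NULL, no match -> dropped
So 2 of 7 rows are dropped.

SQL:
SELECT a.product, b.name AS customer
FROM orders a
INNER JOIN customers b ON a.customer_id = b.id

Result:
product  | customer
---------+---------
Speaker  | Xander  
Notebook | Eve     
Chair    | Eve     
Laptop   | Aaron   
Webcam   | Jack    


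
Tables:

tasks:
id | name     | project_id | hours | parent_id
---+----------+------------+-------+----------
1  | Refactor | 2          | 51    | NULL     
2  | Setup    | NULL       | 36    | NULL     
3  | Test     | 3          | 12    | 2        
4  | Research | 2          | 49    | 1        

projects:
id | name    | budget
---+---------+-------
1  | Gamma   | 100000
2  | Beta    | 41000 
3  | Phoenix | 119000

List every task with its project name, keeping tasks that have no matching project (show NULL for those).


LEFT JOIN keeps every row from tasks (the left table); where project_id has no match in projects, the project columns become NULL. Walk through each task:
  - task 1 (Refactor): project_id=2 -> matches Beta
  - task 2 (Setup): project_id=NULL, no match -> kept with NULL
  - task 3 (Test): project_id=3 -> matches Phoenix
  - task 4 (Research): project_id=2 -> matches Beta
All 4 rows appear; 1 has NULL project.

SQL:
SELECT a.name, b.name AS project
FROM tasks a
LEFT JOIN projects b ON a.project_id = b.id

Result:
name     | project
---------+--------
Refactor | Beta   
Setup    | NULL   
Test     | Phoenix
Research | Beta   


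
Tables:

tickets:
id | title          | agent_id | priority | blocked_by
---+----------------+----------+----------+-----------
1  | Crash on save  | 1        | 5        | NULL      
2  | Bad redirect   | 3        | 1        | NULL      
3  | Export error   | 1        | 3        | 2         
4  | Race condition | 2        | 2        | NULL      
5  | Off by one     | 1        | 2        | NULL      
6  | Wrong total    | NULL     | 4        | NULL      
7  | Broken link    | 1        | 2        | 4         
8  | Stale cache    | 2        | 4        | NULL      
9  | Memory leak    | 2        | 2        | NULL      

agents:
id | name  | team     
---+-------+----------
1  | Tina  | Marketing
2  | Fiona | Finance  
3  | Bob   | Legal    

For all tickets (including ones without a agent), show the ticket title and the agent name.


LEFT JOIN keeps every row from tickets (the left table); where agent_id has no match in agents, the agent columns become NULL. Walk through each ticket:
  - ticket 1 (Crash on save): agent_id=1 -> matches Tina
  - ticket 2 (Bad redirect): agent_id=3 -> matches Bob
  - ticket 3 (Export error): agent_id=1 -> matches Tina
  - ticket 4 (Race condition): agent_id=2 -> matches Fiona
  - ticket 5 (Off by one): agent_id=1 -> matches Tina
  - ticket 6 (Wrong total): agent_id=NULL, no match -> kept with NULL
  - ticket 7 (Broken link): agent_id=1 -> matches Tina
  - ticket 8 (Stale cache): agent_id=2 -> matches Fiona
  - ticket 9 (Memory leak): agent_id=2 -> matches Fiona
All 9 rows appear; 1 has NULL agent.

SQL:
SELECT a.title, b.name AS agent
FROM tickets a
LEFT JOIN agents b ON a.agent_id = b.id

Result:
title          | agent
---------------+------
Crash on save  | Tina 
Bad redirect   | Bob  
Export error   | Tina 
Race condition | Fiona
Off by one     | Tina 
Wrong total    | NULL 
Broken link    | Tina 
Stale cache    | Fiona
Memory leak    | Fiona


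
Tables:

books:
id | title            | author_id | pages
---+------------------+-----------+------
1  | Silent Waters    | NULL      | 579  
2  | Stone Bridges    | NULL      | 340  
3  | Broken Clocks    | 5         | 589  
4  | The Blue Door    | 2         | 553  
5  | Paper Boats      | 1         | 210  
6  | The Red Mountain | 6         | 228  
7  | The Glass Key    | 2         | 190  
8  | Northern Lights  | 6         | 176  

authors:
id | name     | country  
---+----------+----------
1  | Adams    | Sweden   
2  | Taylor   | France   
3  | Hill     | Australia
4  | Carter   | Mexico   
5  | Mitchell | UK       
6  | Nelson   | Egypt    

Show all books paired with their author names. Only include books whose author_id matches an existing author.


INNER JOIN keeps only books rows whose author_id matches an id in authors. Walk through each book:
  - book 1 (Silent Waters): author_id=NULL, no match -> dropped
  - book 2 (Stone Bridges): author_id=NULL, no match -> dropped
  - book 3 (Broken Clocks): author_id=5 -> matches Mitchell
  - book 4 (The Blue Door): author_id=2 -> matches Taylor
  - book 5 (Paper Boats): author_id=1 -> matches Adams
  - book 6 (The Red Mountain): author_id=6 -> matches Nelson
  - book 7 (The Glass Key): author_id=2 -> matches Taylor
  - book 8 (Northern Lights): author_id=6 -> matches Nelson
So 2 of 8 rows are dropped.

SQL:
SELECT a.title, b.name AS author
FROM books a
INNER JOIN authors b ON a.author_id = b.id

Result:
title            | author  
-----------------+---------
Broken Clocks    | Mitchell
The Blue Door    | Taylor  
Paper Boats      | Adams   
The Red Mountain | Nelson  
The Glass Key    | Taylor  
Northern Lights  | Nelson  


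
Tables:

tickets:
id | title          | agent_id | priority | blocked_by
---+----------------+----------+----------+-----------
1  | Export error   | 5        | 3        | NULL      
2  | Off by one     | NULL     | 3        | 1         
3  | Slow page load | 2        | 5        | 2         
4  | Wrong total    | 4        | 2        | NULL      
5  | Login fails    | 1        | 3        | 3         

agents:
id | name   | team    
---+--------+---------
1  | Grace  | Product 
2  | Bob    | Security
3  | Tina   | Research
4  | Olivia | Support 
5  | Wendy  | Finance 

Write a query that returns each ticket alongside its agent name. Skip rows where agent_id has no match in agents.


INNER JOIN keeps only tickets rows whose agent_id matches an id in agents. Walk through each ticket:
  - ticket 1 (Export error): agent_id=5 -> matches Wendy
  - ticket 2 (Off by one): agent_id=NULL, no match -> dropped
  - ticket 3 (Slow page load): agent_id=2 -> matches Bob
  - ticket 4 (Wrong total): agent_id=4 -> matches Olivia
  - ticket 5 (Login fails): agent_id=1 -> matches Grace
So 1 of 5 rows is dropped.

SQL:
SELECT a.title, b.name AS agent
FROM tickets a
INNER JOIN agents b ON a.agent_id = b.id

Result:
title          | agent 
---------------+-------
Export error   | Wendy 
Slow page load | Bob   
Wrong total    | Olivia
Login fails    | Grace 


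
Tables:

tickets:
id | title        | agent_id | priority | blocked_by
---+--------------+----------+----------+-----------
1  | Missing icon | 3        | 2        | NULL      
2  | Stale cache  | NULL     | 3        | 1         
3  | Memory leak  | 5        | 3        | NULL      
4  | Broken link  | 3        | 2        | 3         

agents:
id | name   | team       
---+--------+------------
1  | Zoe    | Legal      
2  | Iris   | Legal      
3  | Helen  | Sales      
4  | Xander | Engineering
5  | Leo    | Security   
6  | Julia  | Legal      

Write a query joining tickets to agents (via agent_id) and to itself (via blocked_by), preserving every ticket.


Two LEFT JOINs from the same base table tickets: one to agents via agent_id, one to tickets itself via blocked_by. Both are LEFT so every ticket is preserved.
Match against agents:
  - ticket 1 (Missing icon): agent_id=3 -> matches Helen
  - ticket 2 (Stale cache): agent_id=NULL, no match -> kept with NULL
  - ticket 3 (Memory leak): agent_id=5 -> matches Leo
  - ticket 4 (Broken link): agent_id=3 -> matches Helen
Match against tickets (self):
  - ticket 1 (Missing icon): blocked_by=NULL -> NULL
  - ticket 2 (Stale cache): blocked_by=1 -> Missing icon
  - ticket 3 (Memory leak): blocked_by=NULL -> NULL
  - ticket 4 (Broken link): blocked_by=3 -> Memory leak

SQL:
SELECT a.title, b.name AS agent, c.title AS blocked_by
FROM tickets a
LEFT JOIN agents b ON a.agent_id = b.id
LEFT JOIN tickets c ON a.blocked_by = c.id

Result:
title        | agent | blocked_by  
-------------+-------+-------------
Missing icon | Helen | NULL        
Stale cache  | NULL  | Missing icon
Memory leak  | Leo   | NULL        
Broken link  | Helen | Memory leak 


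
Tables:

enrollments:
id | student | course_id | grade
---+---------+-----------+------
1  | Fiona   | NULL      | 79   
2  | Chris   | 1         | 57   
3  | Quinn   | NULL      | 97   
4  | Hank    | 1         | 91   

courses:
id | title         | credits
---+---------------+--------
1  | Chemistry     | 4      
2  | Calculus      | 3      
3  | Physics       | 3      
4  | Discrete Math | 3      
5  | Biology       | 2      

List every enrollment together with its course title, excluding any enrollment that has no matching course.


INNER JOIN keeps only enrollments rows whose course_id matches an id in courses. Walk through each enrollment:
  - enrollment 1 (Fiona): course_id=NULL, no match -> dropped
  - enrollment 2 (Chris): course_id=1 -> matches Chemistry
  - enrollment 3 (Quinn): course_id=NULL, no match -> dropped
  - enrollment 4 (Hank): course_id=1 -> matches Chemistry
So 2 of 4 rows are dropped.

SQL:
SELECT a.student, b.title AS course
FROM enrollments a
INNER JOIN courses b ON a.course_id = b.id

Result:
student | course   
--------+----------
Chris   | Chemistry
Hank    | Chemistry


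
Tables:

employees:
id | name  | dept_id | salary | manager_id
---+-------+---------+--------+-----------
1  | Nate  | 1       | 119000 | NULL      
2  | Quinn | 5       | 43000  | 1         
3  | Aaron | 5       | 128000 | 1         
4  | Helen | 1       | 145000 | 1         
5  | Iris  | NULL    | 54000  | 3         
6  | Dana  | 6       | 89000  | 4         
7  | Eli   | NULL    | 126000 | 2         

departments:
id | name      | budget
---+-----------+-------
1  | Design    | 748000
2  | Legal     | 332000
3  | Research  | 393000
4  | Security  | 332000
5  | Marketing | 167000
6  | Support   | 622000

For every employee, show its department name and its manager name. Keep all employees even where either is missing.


Two LEFT JOINs from the same base table employees: one to departments via dept_id, one to employees itself via manager_id. Both are LEFT so every employee is preserved.
Match against departments:
  - employee 1 (Nate): dept_id=1 -> matches Design
  - employee 2 (Quinn): dept_id=5 -> matches Marketing
  - employee 3 (Aaron): dept_id=5 -> matches Marketing
  - employee 4 (Helen): dept_id=1 -> matches Design
  - employee 5 (Iris): dept_id=NULL, no match -> kept with NULL
  - employee 6 (Dana): dept_id=6 -> matches Support
  - employee 7 (Eli): dept_id=NULL, no match -> kept with NULL
Match against employees (self):
  - employee 1 (Nate): manager_id=NULL -> NULL
  - employee 2 (Quinn): manager_id=1 -> Nate
  - employee 3 (Aaron): manager_id=1 -> Nate
  - employee 4 (Helen): manager_id=1 -> Nate
  - employee 5 (Iris): manager_id=3 -> Aaron
  - employee 6 (Dana): manager_id=4 -> Helen
  - employee 7 (Eli): manager_id=2 -> Quinn

SQL:
SELECT a.name, b.name AS department, c.name AS manager
FROM employees a
LEFT JOIN departments b ON a.dept_id = b.id
LEFT JOIN employees c ON a.manager_id = c.id

Result:
name  | department | manager
------+------------+--------
Nate  | Design     | NULL   
Quinn | Marketing  | Nate   
Aaron | Marketing  | Nate   
Helen | Design     | Nate   
Iris  | NULL       | Aaron  
Dana  | Support    | Helen  
Eli   | NULL       | Quinn  
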